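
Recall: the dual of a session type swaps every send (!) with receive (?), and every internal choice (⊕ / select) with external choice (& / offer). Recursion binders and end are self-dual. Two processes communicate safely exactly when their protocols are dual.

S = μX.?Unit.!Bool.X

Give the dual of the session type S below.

μX.!Unit.?Bool.X

μX → μX  (μ self-dual)
  ?Unit → !Unit
    !Bool → ?Bool
      dual(X) = X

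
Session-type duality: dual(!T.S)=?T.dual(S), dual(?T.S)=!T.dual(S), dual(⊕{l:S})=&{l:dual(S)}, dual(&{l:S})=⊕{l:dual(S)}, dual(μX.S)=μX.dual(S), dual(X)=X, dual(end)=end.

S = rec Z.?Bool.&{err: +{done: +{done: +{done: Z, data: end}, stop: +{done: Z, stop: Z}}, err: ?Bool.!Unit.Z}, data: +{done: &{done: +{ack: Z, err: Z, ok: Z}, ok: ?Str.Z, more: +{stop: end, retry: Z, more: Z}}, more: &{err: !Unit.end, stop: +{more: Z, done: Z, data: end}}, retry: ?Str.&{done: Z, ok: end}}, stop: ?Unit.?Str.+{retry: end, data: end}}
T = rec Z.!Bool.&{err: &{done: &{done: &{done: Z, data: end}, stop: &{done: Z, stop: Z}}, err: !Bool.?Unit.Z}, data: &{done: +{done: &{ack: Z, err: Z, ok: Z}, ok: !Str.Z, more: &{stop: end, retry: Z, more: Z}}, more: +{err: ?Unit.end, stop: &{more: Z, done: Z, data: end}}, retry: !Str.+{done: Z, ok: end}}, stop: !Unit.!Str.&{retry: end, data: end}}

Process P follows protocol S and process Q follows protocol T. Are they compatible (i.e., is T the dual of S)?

rec Z | rec Z  ok (rec unchanged)
  ?Bool | !Bool  ok
    &{err,data,stop} | &{err,data,stop}  ✗ choice polarity not flipped — not dual

NO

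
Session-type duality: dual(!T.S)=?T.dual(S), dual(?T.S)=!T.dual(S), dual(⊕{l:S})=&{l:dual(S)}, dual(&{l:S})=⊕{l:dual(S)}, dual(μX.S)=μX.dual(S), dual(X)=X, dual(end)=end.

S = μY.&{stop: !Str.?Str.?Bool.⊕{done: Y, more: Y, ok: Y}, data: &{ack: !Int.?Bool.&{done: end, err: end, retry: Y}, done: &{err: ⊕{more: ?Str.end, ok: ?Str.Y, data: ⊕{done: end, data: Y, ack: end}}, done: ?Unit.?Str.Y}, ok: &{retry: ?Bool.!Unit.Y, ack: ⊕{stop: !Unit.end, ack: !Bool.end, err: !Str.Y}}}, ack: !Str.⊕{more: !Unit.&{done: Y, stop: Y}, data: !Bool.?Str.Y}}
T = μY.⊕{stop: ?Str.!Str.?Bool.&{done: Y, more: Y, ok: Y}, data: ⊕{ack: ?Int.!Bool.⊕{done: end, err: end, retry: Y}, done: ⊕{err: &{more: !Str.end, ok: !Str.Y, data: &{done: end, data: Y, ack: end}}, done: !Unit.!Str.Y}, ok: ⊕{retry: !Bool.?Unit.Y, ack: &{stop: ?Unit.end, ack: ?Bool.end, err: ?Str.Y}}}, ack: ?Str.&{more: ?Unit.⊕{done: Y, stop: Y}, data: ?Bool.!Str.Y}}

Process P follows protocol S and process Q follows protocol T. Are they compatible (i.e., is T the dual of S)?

NO

μY ‖ μY  match (rec unchanged)
  &{stop,data,ack} ‖ ⊕{stop,data,ack}  match label sets agree
    case stop:
      !Str ‖ ?Str  match
        ?Str ‖ !Str  match
          ?Bool ‖ ?Bool  ✗ same direction on both sides — not dual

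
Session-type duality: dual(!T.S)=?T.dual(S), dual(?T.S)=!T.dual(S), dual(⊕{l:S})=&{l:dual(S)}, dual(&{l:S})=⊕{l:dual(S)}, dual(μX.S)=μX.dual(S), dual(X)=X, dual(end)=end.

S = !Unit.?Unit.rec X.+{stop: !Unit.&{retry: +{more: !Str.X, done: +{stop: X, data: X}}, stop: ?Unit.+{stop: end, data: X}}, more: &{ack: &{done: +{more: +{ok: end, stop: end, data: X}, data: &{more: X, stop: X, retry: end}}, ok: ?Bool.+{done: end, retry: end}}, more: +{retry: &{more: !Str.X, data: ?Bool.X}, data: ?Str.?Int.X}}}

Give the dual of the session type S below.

?Unit.!Unit.rec X.&{stop: ?Unit.+{retry: &{more: ?Str.X, done: &{stop: X, data: X}}, stop: !Unit.&{stop: end, data: X}}, more: +{ack: +{done: &{more: &{ok: end, stop: end, data: X}, data: +{more: X, stop: X, retry: end}}, ok: !Bool.&{done: end, retry: end}}, more: &{retry: +{more: ?Str.X, data: !Bool.X}, data: !Str.!Int.X}}}

!Unit ↦ ?Unit
  ?Unit ↦ !Unit
    rec X ↦ rec X  (rec unchanged)
      +{stop,more} ↦ &{stop,more}  (internal→external)
        • stop:
          !Unit ↦ ?Unit
            &{retry,stop} ↦ +{retry,stop}  (&→⊕)
              • retry:
                +{more,done} ↦ &{more,done}  (internal→external)
                  • more:
                    !Str ↦ ?Str
                      X ↦ X
                  • done:
                    +{stop,data} ↦ &{stop,data}  (internal→external)
                      • stop:
                        X ↦ X
                      • data:
                        X ↦ X
              • stop:
                ?Unit ↦ !Unit
                  +{stop,data} ↦ &{stop,data}  (internal→external)
                    • stop:
                      end ↦ end
                    • data:
                      X ↦ X
        • more:
          &{ack,more} ↦ +{ack,more}  (&→⊕)
            • ack:
              &{done,ok} ↦ +{done,ok}  (&→⊕)
                • done:
                  +{more,data} ↦ &{more,data}  (internal→external)
                    • more:
                      +{ok,stop,data} ↦ &{ok,stop,data}  (internal→external)
                        • ok:
                          end ↦ end
                        • stop:
                          end ↦ end
                        • data:
                          X ↦ X
                    • data:
                      &{more,stop,retry} ↦ +{more,stop,retry}  (&→⊕)
                        • more:
                          X ↦ X
                        • stop:
                          X ↦ X
                        • retry:
                          end ↦ end
                • ok:
                  ?Bool ↦ !Bool
                    +{done,retry} ↦ &{done,retry}  (internal→external)
                      • done:
                        end ↦ end
                      • retry:
                        end ↦ end
            • more:
              +{retry,data} ↦ &{retry,data}  (internal→external)
                • retry:
                  &{more,data} ↦ +{more,data}  (&→⊕)
                    • more:
                      !Str ↦ ?Str
                        X ↦ X
                    • data:
                      ?Bool ↦ !Bool
                        X ↦ X
                • data:
                  ?Str ↦ !Str
                    ?Int ↦ !Int
                      X ↦ X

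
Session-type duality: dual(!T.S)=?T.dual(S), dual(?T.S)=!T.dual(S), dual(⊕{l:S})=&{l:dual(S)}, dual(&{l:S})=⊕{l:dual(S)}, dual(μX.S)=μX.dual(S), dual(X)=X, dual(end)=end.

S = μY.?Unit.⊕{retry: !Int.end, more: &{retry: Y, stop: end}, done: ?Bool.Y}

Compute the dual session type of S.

μY.!Unit.&{retry: ?Int.end, more: ⊕{retry: Y, stop: end}, done: !Bool.Y}

μY = μY  (μ self-dual)
  ?Unit = !Unit
    ⊕{retry,more,done} = &{retry,more,done}  (⊕→&)
      • retry:
        !Int = ?Int
          end ↦ end
      • more:
        &{retry,stop} = ⊕{retry,stop}  (offer→select)
          • retry:
            Y ↦ Y
          • stop:
            end ↦ end
      • done:
        ?Bool = !Bool
          Y ↦ Y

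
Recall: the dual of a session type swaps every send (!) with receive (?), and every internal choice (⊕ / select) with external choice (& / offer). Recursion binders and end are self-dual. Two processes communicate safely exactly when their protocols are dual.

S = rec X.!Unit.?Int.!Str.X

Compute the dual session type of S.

rec X.?Unit.!Int.?Str.X

rec X → rec X  (μ self-dual)
  !Unit → ?Unit
    ?Int → !Int
      !Str → ?Str
        dual(X) = X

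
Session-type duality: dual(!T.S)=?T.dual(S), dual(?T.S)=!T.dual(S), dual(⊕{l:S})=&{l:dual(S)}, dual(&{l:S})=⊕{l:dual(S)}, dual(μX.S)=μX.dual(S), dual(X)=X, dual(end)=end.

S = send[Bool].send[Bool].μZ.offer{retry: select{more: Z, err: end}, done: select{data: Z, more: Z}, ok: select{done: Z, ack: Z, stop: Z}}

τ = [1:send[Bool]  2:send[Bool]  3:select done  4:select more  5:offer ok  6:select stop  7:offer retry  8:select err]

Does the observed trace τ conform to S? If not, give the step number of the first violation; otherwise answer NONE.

@1 send[Bool]  ok  cont: send[Bool].μZ.…
@2 send[Bool]  ok  cont: μZ.…
@3 got select done, protocol expects offer retry or offer done or offer ok  ✗

3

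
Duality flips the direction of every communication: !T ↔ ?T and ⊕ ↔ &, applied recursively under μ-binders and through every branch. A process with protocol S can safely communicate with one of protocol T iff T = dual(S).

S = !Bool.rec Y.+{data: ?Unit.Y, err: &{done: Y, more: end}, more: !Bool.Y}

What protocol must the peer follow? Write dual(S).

!Bool ↦ ?Bool
  rec Y ↦ rec Y  (rec unchanged)
    +{data,err,more} ↦ &{data,err,more}  (internal→external)
      case data:
        ?Unit ↦ !Unit
          Y self-dual
      case err:
        &{done,more} ↦ +{done,more}  (offer→select)
          case done:
            Y self-dual
          case more:
            end self-dual
      case more:
        !Bool ↦ ?Bool
          Y self-dual

?Bool.rec Y.&{data: !Unit.Y, err: +{done: Y, more: end}, more: ?Bool.Y}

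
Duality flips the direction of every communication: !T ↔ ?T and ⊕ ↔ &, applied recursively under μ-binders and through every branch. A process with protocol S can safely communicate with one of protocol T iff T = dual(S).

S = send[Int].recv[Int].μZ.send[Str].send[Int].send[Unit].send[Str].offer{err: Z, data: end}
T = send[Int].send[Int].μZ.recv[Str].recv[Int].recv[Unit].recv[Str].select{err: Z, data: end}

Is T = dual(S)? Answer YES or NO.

send[Int] | send[Int]  ✗ same direction on both sides — not dual

NO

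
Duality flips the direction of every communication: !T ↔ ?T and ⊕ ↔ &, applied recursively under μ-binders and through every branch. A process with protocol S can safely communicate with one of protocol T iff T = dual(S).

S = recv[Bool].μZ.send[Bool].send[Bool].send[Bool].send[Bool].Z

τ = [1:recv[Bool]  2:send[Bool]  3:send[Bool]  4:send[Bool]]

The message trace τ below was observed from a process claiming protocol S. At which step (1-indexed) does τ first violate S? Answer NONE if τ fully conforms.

@1 recv[Bool]  ✓  cont: μZ.…
@2 send[Bool]  ✓  cont: send[Bool].send[Bool].send[Bool].μZ.…
@3 send[Bool]  ✓  cont: send[Bool].send[Bool].μZ.…
@4 send[Bool]  ✓  cont: send[Bool].μZ.…
all 4 steps conform

NONE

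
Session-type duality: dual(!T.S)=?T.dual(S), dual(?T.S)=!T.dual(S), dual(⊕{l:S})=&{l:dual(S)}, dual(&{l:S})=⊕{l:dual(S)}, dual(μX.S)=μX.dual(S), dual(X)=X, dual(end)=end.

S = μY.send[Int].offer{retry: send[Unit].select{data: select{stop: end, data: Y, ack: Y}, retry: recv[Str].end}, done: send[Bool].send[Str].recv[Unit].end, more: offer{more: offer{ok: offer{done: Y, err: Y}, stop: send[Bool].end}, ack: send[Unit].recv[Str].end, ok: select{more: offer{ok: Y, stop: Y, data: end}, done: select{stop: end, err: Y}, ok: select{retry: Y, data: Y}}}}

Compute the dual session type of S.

μY.recv[Int].select{retry: recv[Unit].offer{data: offer{stop: end, data: Y, ack: Y}, retry: send[Str].end}, done: recv[Bool].recv[Str].send[Unit].end, more: select{more: select{ok: select{done: Y, err: Y}, stop: recv[Bool].end}, ack: recv[Unit].send[Str].end, ok: offer{more: select{ok: Y, stop: Y, data: end}, done: offer{stop: end, err: Y}, ok: offer{retry: Y, data: Y}}}}

μY ↦ μY  (μ self-dual)
  send[Int] ↦ recv[Int]
    offer{retry,done,more} ↦ select{retry,done,more}  (external→internal)
      [retry]
        send[Unit] ↦ recv[Unit]
          select{data,retry} ↦ offer{data,retry}  (select→offer)
            [data]
              select{stop,data,ack} ↦ offer{stop,data,ack}  (select→offer)
                [stop]
                  end ↦ end
                [data]
                  Y ↦ Y
                [ack]
                  Y ↦ Y
            [retry]
              recv[Str] ↦ send[Str]
                end ↦ end
      [done]
        send[Bool] ↦ recv[Bool]
          send[Str] ↦ recv[Str]
            recv[Unit] ↦ send[Unit]
              end ↦ end
      [more]
        offer{more,ack,ok} ↦ select{more,ack,ok}  (external→internal)
          [more]
            offer{ok,stop} ↦ select{ok,stop}  (external→internal)
              [ok]
                offer{done,err} ↦ select{done,err}  (external→internal)
                  [done]
                    Y ↦ Y
                  [err]
                    Y ↦ Y
              [stop]
                send[Bool] ↦ recv[Bool]
                  end ↦ end
          [ack]
            send[Unit] ↦ recv[Unit]
              recv[Str] ↦ send[Str]
                end ↦ end
          [ok]
            select{more,done,ok} ↦ offer{more,done,ok}  (select→offer)
              [more]
                offer{ok,stop,data} ↦ select{ok,stop,data}  (external→internal)
                  [ok]
                    Y ↦ Y
                  [stop]
                    Y ↦ Y
                  [data]
                    end ↦ end
              [done]
                select{stop,err} ↦ offer{stop,err}  (select→offer)
                  [stop]
                    end ↦ end
                  [err]
                    Y ↦ Y
              [ok]
                select{retry,data} ↦ offer{retry,data}  (select→offer)
                  [retry]
                    Y ↦ Y
                  [data]
                    Y ↦ Y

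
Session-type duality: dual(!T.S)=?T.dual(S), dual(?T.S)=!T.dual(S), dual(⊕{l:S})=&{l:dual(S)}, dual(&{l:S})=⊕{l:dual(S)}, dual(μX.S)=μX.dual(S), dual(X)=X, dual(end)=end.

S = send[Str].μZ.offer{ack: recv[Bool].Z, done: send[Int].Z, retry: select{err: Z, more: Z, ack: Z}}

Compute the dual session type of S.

recv[Str].μZ.select{ack: send[Bool].Z, done: recv[Int].Z, retry: offer{err: Z, more: Z, ack: Z}}

send[Str] = recv[Str]
  μZ = μZ  (μ self-dual)
    offer{ack,done,retry} = select{ack,done,retry}  (offer→select)
      case ack:
        recv[Bool] = send[Bool]
          Z self-dual
      case done:
        send[Int] = recv[Int]
          Z self-dual
      case retry:
        select{err,more,ack} = offer{err,more,ack}  (internal→external)
          case err:
            Z self-dual
          case more:
            Z self-dual
          case ack:
            Z self-dual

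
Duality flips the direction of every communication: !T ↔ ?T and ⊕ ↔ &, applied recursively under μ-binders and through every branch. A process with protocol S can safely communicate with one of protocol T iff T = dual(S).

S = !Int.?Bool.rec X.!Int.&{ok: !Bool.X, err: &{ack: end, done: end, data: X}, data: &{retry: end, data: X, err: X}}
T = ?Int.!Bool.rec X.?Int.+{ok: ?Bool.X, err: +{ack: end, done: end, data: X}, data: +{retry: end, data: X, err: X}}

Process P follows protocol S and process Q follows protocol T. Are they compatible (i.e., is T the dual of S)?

!Int ‖ ?Int  match
  ?Bool ‖ !Bool  match
    rec X ‖ rec X  match (μ self-dual)
      !Int ‖ ?Int  match
        &{ok,err,data} ‖ +{ok,err,data}  match same labels
          case ok:
            !Bool ‖ ?Bool  match
              X ‖ X  match
          case err:
            &{ack,done,data} ‖ +{ack,done,data}  match same labels
              case ack:
                end ‖ end  match
              case done:
                end ‖ end  match
              case data:
                X ‖ X  match
          case data:
            &{retry,data,err} ‖ +{retry,data,err}  match same labels
              case retry:
                end ‖ end  match
              case data:
                X ‖ X  match
              case err:
                X ‖ X  match

YES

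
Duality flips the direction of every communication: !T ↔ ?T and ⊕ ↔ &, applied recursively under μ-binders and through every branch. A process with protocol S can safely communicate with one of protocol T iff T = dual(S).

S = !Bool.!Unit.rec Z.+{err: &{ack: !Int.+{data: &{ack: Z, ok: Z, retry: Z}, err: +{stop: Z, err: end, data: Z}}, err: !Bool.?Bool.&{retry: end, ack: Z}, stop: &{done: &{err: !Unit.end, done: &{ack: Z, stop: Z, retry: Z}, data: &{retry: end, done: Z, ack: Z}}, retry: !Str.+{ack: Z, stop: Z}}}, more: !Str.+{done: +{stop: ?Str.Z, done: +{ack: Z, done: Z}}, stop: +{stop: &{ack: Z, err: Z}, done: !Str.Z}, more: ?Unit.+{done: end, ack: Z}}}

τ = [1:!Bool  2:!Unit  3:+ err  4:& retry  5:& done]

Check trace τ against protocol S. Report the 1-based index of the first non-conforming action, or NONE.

4

@1 !Bool  match  residual = !Unit.rec Z.…
@2 !Unit  match  residual = rec Z.…
@3 + err  match  residual = &{ack: !Int.+{data: &{ack: rec Z.…, ok: rec Z.…, retry: rec Z.…}, err: +{stop: rec Z.…, err: end, data: rec Z.…}}, err: !Bool.?Bool.&{retry: end, ack: rec Z.…}, stop: &{done: &{err: !Unit.end, done: &{ack: rec Z.…, stop: rec Z.…, retry: rec Z.…}, data: &{retry: end, done: rec Z.…, ack: rec Z.…}}, retry: !Str.+{ack: rec Z.…, stop: rec Z.…}}}
@4 got & retry, protocol expects & ack or & err or & stop  ✗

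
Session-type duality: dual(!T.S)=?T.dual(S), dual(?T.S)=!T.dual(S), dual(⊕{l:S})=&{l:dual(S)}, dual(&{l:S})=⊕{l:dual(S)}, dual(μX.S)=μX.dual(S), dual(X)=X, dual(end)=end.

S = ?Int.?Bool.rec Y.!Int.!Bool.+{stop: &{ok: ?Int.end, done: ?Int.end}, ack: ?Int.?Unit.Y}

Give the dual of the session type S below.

?Int ↦ !Int
  ?Bool ↦ !Bool
    rec Y ↦ rec Y  (rec unchanged)
      !Int ↦ ?Int
        !Bool ↦ ?Bool
          +{stop,ack} ↦ &{stop,ack}  (⊕→&)
            • stop:
              &{ok,done} ↦ +{ok,done}  (external→internal)
                • ok:
                  ?Int ↦ !Int
                    dual(end) = end
                • done:
                  ?Int ↦ !Int
                    dual(end) = end
            • ack:
              ?Int ↦ !Int
                ?Unit ↦ !Unit
                  dual(Y) = Y

!Int.!Bool.rec Y.?Int.?Bool.&{stop: +{ok: !Int.end, done: !Int.end}, ack: !Int.!Unit.Y}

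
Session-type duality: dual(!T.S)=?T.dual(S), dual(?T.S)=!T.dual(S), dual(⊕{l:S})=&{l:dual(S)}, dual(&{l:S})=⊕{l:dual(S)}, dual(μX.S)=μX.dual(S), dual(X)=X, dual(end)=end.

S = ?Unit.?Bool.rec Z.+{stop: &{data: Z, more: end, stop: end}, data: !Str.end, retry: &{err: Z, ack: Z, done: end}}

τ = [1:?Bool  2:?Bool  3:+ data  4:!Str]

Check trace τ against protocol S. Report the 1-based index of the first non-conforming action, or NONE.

1

[1] got ?Bool, protocol expects ?Unit  ✗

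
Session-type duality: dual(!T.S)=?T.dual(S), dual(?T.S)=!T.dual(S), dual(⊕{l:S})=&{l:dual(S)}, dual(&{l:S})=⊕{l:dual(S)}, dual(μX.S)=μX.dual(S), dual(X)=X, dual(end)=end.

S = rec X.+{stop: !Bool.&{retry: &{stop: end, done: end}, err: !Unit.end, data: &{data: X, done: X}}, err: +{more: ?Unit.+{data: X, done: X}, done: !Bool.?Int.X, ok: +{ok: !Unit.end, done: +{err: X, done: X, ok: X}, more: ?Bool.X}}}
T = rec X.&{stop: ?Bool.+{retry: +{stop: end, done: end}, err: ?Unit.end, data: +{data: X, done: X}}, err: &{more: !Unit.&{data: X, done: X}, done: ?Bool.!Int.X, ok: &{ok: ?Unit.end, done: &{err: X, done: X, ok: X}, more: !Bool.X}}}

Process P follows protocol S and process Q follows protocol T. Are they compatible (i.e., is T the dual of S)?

YES

rec X ‖ rec X  ok (binder kept)
  +{stop,err} ‖ &{stop,err}  ok label sets agree
    case stop:
      !Bool ‖ ?Bool  ok
        &{retry,err,data} ‖ +{retry,err,data}  ok label sets agree
          case retry:
            &{stop,done} ‖ +{stop,done}  ok label sets agree
              case stop:
                end ‖ end  ok
              case done:
                end ‖ end  ok
          case err:
            !Unit ‖ ?Unit  ok
              end ‖ end  ok
          case data:
            &{data,done} ‖ +{data,done}  ok label sets agree
              case data:
                X ‖ X  ok
              case done:
                X ‖ X  ok
    case err:
      +{more,done,ok} ‖ &{more,done,ok}  ok label sets agree
        case more:
          ?Unit ‖ !Unit  ok
            +{data,done} ‖ &{data,done}  ok label sets agree
              case data:
                X ‖ X  ok
              case done:
                X ‖ X  ok
        case done:
          !Bool ‖ ?Bool  ok
            ?Int ‖ !Int  ok
              X ‖ X  ok
        case ok:
          +{ok,done,more} ‖ &{ok,done,more}  ok label sets agree
            case ok:
              !Unit ‖ ?Unit  ok
                end ‖ end  ok
            case done:
              +{err,done,ok} ‖ &{err,done,ok}  ok label sets agree
                case err:
                  X ‖ X  ok
                case done:
                  X ‖ X  ok
                case ok:
                  X ‖ X  ok
            case more:
              ?Bool ‖ !Bool  ok
                X ‖ X  ok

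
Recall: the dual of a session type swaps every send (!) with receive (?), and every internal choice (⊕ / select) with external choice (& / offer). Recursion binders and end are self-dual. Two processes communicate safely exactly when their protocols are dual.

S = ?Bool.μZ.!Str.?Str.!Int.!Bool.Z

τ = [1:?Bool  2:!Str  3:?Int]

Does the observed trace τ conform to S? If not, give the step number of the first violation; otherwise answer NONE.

3

@1 ?Bool  ok  now at μZ.…
@2 !Str  ok  now at ?Str.!Int.!Bool.μZ.…
@3 got ?Int, protocol expects ?Str  ✗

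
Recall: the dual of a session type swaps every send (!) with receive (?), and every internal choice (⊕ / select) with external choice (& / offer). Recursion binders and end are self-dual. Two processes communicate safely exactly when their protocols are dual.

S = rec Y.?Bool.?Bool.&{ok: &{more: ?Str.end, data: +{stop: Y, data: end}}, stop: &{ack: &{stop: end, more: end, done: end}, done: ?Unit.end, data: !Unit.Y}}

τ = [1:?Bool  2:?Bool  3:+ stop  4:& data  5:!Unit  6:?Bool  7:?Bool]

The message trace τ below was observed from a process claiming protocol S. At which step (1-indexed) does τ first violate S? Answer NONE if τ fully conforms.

@1 ?Bool  ok  cont: ?Bool.&{ok: &{more: ?Str.end, data: +{stop: rec Y.…, data: end}}, stop: &{ack: &{stop: end, more: end, done: end}, done: ?Unit.end, data: !Unit.rec Y.…}}
@2 ?Bool  ok  cont: &{ok: &{more: ?Str.end, data: +{stop: rec Y.…, data: end}}, stop: &{ack: &{stop: end, more: end, done: end}, done: ?Unit.end, data: !Unit.rec Y.…}}
@3 got + stop, protocol expects & ok or & stop  ✗

3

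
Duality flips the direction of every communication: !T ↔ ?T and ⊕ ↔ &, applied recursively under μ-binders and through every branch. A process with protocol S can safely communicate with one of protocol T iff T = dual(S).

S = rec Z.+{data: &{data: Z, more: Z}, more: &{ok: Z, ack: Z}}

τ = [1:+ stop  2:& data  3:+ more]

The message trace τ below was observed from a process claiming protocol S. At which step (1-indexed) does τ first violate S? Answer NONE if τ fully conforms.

1

[1] got + stop, protocol expects + data or + more  ✗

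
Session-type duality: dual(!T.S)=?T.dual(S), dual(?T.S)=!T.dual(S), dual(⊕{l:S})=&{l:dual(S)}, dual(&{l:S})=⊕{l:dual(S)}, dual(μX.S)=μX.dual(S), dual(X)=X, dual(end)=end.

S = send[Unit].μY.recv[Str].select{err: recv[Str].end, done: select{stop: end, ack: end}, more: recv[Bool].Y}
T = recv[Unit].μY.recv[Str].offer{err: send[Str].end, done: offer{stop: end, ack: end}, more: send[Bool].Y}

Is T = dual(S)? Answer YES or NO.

NO

send[Unit] vs recv[Unit]  ✓
  μY vs μY  ✓ (μ self-dual)
    recv[Str] vs recv[Str]  ✗ same direction on both sides — not dual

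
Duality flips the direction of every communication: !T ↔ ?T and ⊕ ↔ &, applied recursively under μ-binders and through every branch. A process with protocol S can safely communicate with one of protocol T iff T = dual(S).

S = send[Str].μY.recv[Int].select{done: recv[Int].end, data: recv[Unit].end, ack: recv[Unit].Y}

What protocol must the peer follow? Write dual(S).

recv[Str].μY.send[Int].offer{done: send[Int].end, data: send[Unit].end, ack: send[Unit].Y}

send[Str] ↦ recv[Str]
  μY ↦ μY  (binder kept)
    recv[Int] ↦ send[Int]
      select{done,data,ack} ↦ offer{done,data,ack}  (select→offer)
        • done:
          recv[Int] ↦ send[Int]
            end self-dual
        • data:
          recv[Unit] ↦ send[Unit]
            end self-dual
        • ack:
          recv[Unit] ↦ send[Unit]
            Y self-dual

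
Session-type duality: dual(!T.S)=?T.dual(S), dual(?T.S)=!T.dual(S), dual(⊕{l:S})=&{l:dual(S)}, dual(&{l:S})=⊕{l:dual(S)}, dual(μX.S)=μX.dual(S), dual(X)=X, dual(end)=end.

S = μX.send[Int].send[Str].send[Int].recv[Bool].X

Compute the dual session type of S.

μX → μX  (rec unchanged)
  send[Int] → recv[Int]
    send[Str] → recv[Str]
      send[Int] → recv[Int]
        recv[Bool] → send[Bool]
          X self-dual

μX.recv[Int].recv[Str].recv[Int].send[Bool].X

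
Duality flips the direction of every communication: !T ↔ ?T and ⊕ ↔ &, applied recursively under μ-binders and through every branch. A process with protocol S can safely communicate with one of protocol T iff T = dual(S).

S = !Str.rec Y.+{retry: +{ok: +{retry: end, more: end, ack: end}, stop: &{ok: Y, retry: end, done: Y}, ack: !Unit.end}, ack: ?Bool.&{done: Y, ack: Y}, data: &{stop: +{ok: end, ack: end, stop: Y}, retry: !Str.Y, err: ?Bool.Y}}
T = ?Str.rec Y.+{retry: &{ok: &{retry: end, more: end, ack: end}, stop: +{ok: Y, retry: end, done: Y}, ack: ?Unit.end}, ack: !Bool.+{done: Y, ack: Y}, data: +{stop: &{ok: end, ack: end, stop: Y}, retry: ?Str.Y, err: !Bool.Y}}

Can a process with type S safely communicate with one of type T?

NO

!Str ‖ ?Str  ✓
  rec Y ‖ rec Y  ✓ (μ self-dual)
    +{retry,ack,data} ‖ +{retry,ack,data}  ✗ choice polarity not flipped — not dual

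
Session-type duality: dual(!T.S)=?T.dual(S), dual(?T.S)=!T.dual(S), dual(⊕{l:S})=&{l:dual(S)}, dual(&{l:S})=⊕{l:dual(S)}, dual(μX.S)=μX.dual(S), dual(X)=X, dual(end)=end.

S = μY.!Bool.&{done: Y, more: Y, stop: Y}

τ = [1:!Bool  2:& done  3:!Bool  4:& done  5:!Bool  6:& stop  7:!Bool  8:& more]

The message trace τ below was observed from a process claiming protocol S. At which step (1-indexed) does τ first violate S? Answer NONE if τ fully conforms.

NONE

step 1: !Bool  ✓  residual = &{done: μY.…, more: μY.…, stop: μY.…}
step 2: & done  ✓  residual = μY.…
step 3: !Bool  ✓  residual = &{done: μY.…, more: μY.…, stop: μY.…}
step 4: & done  ✓  residual = μY.…
step 5: !Bool  ✓  residual = &{done: μY.…, more: μY.…, stop: μY.…}
step 6: & stop  ✓  residual = μY.…
step 7: !Bool  ✓  residual = &{done: μY.…, more: μY.…, stop: μY.…}
step 8: & more  ✓  residual = μY.…
all 8 steps conform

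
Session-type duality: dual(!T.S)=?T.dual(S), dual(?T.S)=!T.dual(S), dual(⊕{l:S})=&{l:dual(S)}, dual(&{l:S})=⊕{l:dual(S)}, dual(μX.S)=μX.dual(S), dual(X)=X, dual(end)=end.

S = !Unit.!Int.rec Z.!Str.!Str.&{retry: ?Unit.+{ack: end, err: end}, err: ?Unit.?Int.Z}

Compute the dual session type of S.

!Unit = ?Unit
  !Int = ?Int
    rec Z = rec Z  (rec unchanged)
      !Str = ?Str
        !Str = ?Str
          &{retry,err} = +{retry,err}  (&→⊕)
            [retry]
              ?Unit = !Unit
                +{ack,err} = &{ack,err}  (⊕→&)
                  [ack]
                    dual(end) = end
                  [err]
                    dual(end) = end
            [err]
              ?Unit = !Unit
                ?Int = !Int
                  dual(Z) = Z

?Unit.?Int.rec Z.?Str.?Str.+{retry: !Unit.&{ack: end, err: end}, err: !Unit.!Int.Z}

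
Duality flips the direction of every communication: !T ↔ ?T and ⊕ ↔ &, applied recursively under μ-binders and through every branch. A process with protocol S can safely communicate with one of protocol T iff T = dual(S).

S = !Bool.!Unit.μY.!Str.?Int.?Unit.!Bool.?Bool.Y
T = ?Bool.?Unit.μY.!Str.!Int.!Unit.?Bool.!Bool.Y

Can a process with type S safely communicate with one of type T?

!Bool ‖ ?Bool  ok
  !Unit ‖ ?Unit  ok
    μY ‖ μY  ok (μ self-dual)
      !Str ‖ !Str  ✗ same direction on both sides — not dual

NO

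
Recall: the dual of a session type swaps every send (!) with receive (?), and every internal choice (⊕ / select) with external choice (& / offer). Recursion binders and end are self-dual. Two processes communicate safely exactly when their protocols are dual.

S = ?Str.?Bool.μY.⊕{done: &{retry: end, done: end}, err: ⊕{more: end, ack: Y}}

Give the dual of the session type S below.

?Str = !Str
  ?Bool = !Bool
    μY = μY  (binder kept)
      ⊕{done,err} = &{done,err}  (select→offer)
        [done]
          &{retry,done} = ⊕{retry,done}  (external→internal)
            [retry]
              dual(end) = end
            [done]
              dual(end) = end
        [err]
          ⊕{more,ack} = &{more,ack}  (select→offer)
            [more]
              dual(end) = end
            [ack]
              dual(Y) = Y

!Str.!Bool.μY.&{done: ⊕{retry: end, done: end}, err: &{more: end, ack: Y}}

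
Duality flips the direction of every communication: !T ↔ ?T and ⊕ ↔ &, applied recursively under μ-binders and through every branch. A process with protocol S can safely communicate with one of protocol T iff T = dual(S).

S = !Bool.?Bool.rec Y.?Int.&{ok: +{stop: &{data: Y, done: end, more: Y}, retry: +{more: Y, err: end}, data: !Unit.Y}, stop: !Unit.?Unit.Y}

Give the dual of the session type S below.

!Bool → ?Bool
  ?Bool → !Bool
    rec Y → rec Y  (binder kept)
      ?Int → !Int
        &{ok,stop} → +{ok,stop}  (&→⊕)
          case ok:
            +{stop,retry,data} → &{stop,retry,data}  (⊕→&)
              case stop:
                &{data,done,more} → +{data,done,more}  (&→⊕)
                  case data:
                    dual(Y) = Y
                  case done:
                    dual(end) = end
                  case more:
                    dual(Y) = Y
              case retry:
                +{more,err} → &{more,err}  (⊕→&)
                  case more:
                    dual(Y) = Y
                  case err:
                    dual(end) = end
              case data:
                !Unit → ?Unit
                  dual(Y) = Y
          case stop:
            !Unit → ?Unit
              ?Unit → !Unit
                dual(Y) = Y

?Bool.!Bool.rec Y.!Int.+{ok: &{stop: +{data: Y, done: end, more: Y}, retry: &{more: Y, err: end}, data: ?Unit.Y}, stop: ?Unit.!Unit.Y}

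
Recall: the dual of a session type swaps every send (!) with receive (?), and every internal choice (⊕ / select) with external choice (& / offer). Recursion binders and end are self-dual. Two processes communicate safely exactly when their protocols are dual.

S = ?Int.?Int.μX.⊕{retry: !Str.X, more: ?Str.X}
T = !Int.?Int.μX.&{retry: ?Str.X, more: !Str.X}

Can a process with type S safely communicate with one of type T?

NO

?Int | !Int  ✓
  ?Int | ?Int  ✗ same direction on both sides — not dual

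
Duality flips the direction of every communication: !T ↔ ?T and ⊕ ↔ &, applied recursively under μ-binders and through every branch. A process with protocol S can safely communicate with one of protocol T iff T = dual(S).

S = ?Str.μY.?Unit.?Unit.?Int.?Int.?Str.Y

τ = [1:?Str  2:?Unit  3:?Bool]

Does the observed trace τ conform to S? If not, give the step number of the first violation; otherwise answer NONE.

3

step 1: ?Str  ✓  now at μY.…
step 2: ?Unit  ✓  now at ?Unit.?Int.?Int.?Str.μY.…
step 3: got ?Bool, protocol expects ?Unit  ✗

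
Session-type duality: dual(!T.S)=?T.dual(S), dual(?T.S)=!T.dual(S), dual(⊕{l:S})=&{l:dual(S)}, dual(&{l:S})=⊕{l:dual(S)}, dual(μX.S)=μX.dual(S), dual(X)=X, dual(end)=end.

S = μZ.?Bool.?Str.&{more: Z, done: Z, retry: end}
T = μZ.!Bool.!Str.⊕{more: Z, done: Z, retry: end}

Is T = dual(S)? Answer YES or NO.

YES

μZ vs μZ  ok (rec unchanged)
  ?Bool vs !Bool  ok
    ?Str vs !Str  ok
      &{more,done,retry} vs ⊕{more,done,retry}  ok same labels
        [more]
          Z vs Z  ok
        [done]
          Z vs Z  ok
        [retry]
          end vs end  ok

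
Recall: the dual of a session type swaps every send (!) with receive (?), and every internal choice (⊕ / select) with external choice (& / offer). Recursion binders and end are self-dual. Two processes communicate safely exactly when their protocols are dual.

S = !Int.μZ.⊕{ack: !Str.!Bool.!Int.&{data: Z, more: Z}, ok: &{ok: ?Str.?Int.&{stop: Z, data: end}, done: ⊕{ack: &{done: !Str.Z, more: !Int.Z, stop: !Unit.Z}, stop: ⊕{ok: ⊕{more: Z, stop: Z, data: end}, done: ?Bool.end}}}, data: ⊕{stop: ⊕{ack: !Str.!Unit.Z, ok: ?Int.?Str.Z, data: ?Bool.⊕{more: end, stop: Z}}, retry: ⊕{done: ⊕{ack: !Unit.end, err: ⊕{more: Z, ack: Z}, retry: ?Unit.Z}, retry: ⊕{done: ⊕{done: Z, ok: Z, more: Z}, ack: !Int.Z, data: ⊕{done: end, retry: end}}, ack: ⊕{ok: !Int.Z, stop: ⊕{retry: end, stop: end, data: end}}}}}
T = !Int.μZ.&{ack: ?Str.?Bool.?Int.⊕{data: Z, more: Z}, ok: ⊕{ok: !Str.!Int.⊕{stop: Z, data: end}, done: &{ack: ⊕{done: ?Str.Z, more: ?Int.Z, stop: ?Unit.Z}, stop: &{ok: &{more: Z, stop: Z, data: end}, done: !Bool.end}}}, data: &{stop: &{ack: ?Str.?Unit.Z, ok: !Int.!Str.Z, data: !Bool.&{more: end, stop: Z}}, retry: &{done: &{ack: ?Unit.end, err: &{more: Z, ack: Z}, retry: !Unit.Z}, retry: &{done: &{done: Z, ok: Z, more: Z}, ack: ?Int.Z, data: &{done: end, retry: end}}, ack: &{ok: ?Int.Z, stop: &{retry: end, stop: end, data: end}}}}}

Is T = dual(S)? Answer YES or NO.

!Int vs !Int  ✗ same direction on both sides — not dual

NO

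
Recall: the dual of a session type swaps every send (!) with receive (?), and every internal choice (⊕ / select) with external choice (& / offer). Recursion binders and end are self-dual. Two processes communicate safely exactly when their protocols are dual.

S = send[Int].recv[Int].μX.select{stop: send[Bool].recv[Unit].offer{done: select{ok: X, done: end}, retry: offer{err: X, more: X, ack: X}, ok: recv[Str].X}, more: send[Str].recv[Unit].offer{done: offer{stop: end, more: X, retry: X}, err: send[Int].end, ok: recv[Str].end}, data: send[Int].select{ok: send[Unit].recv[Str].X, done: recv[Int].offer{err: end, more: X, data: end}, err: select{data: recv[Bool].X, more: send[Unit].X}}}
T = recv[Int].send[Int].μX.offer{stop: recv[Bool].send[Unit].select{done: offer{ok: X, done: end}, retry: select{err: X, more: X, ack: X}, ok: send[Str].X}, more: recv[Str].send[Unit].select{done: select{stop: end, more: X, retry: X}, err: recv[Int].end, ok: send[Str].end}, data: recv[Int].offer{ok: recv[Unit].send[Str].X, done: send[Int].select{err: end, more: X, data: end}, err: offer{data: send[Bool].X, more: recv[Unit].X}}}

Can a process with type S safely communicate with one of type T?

YES

send[Int] | recv[Int]  match
  recv[Int] | send[Int]  match
    μX | μX  match (μ self-dual)
      select{stop,more,data} | offer{stop,more,data}  match same labels
        • stop:
          send[Bool] | recv[Bool]  match
            recv[Unit] | send[Unit]  match
              offer{done,retry,ok} | select{done,retry,ok}  match same labels
                • done:
                  select{ok,done} | offer{ok,done}  match same labels
                    • ok:
                      X | X  match
                    • done:
                      end | end  match
                • retry:
                  offer{err,more,ack} | select{err,more,ack}  match same labels
                    • err:
                      X | X  match
                    • more:
                      X | X  match
                    • ack:
                      X | X  match
                • ok:
                  recv[Str] | send[Str]  match
                    X | X  match
        • more:
          send[Str] | recv[Str]  match
            recv[Unit] | send[Unit]  match
              offer{done,err,ok} | select{done,err,ok}  match same labels
                • done:
                  offer{stop,more,retry} | select{stop,more,retry}  match same labels
                    • stop:
                      end | end  match
                    • more:
                      X | X  match
                    • retry:
                      X | X  match
                • err:
                  send[Int] | recv[Int]  match
                    end | end  match
                • ok:
                  recv[Str] | send[Str]  match
                    end | end  match
        • data:
          send[Int] | recv[Int]  match
            select{ok,done,err} | offer{ok,done,err}  match same labels
              • ok:
                send[Unit] | recv[Unit]  match
                  recv[Str] | send[Str]  match
                    X | X  match
              • done:
                recv[Int] | send[Int]  match
                  offer{err,more,data} | select{err,more,data}  match same labels
                    • err:
                      end | end  match
                    • more:
                      X | X  match
                    • data:
                      end | end  match
              • err:
                select{data,more} | offer{data,more}  match same labels
                  • data:
                    recv[Bool] | send[Bool]  match
                      X | X  match
                  • more:
                    send[Unit] | recv[Unit]  match
                      X | X  match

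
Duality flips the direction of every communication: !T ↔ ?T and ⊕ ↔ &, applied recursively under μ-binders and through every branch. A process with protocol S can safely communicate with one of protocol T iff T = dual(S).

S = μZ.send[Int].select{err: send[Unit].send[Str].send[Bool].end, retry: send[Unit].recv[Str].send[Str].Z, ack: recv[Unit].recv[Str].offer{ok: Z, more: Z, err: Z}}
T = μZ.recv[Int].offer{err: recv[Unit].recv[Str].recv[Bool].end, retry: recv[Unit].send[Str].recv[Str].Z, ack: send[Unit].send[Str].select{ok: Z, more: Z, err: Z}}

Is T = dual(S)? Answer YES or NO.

μZ | μZ  match (μ self-dual)
  send[Int] | recv[Int]  match
    select{err,retry,ack} | offer{err,retry,ack}  match labels match
      • err:
        send[Unit] | recv[Unit]  match
          send[Str] | recv[Str]  match
            send[Bool] | recv[Bool]  match
              end | end  match
      • retry:
        send[Unit] | recv[Unit]  match
          recv[Str] | send[Str]  match
            send[Str] | recv[Str]  match
              Z | Z  match
      • ack:
        recv[Unit] | send[Unit]  match
          recv[Str] | send[Str]  match
            offer{ok,more,err} | select{ok,more,err}  match labels match
              • ok:
                Z | Z  match
              • more:
                Z | Z  match
              • err:
                Z | Z  match

YES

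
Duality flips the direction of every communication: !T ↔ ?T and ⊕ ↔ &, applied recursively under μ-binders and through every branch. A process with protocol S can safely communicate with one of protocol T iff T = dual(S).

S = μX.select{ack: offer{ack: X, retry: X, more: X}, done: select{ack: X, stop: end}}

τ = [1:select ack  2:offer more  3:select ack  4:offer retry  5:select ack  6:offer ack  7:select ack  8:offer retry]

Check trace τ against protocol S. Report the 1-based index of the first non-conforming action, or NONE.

[1] select ack  ok  cont: offer{ack: μX.…, retry: μX.…, more: μX.…}
[2] offer more  ok  cont: μX.…
[3] select ack  ok  cont: offer{ack: μX.…, retry: μX.…, more: μX.…}
[4] offer retry  ok  cont: μX.…
[5] select ack  ok  cont: offer{ack: μX.…, retry: μX.…, more: μX.…}
[6] offer ack  ok  cont: μX.…
[7] select ack  ok  cont: offer{ack: μX.…, retry: μX.…, more: μX.…}
[8] offer retry  ok  cont: μX.…
all 8 steps conform

NONE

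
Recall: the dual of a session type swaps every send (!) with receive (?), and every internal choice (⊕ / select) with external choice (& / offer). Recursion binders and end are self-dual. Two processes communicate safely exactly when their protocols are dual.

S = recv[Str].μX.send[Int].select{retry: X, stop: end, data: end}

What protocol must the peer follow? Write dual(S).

send[Str].μX.recv[Int].offer{retry: X, stop: end, data: end}

recv[Str] = send[Str]
  μX = μX  (rec unchanged)
    send[Int] = recv[Int]
      select{retry,stop,data} = offer{retry,stop,data}  (select→offer)
        [retry]
          X ↦ X
        [stop]
          end ↦ end
        [data]
          end ↦ end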